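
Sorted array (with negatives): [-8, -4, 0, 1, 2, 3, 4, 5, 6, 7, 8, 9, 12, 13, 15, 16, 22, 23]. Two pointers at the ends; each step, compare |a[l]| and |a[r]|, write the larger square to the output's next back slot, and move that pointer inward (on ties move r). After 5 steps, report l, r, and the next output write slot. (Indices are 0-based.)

l=0, r=12, next write slot=12

l=0 r=17: |-8|<=|23| out[17]=529, r--
l=0 r=16: |-8|<=|22| out[16]=484, r--
l=0 r=15: |-8|<=|16| out[15]=256, r--
l=0 r=14: |-8|<=|15| out[14]=225, r--
l=0 r=13: |-8|<=|13| out[13]=169, r--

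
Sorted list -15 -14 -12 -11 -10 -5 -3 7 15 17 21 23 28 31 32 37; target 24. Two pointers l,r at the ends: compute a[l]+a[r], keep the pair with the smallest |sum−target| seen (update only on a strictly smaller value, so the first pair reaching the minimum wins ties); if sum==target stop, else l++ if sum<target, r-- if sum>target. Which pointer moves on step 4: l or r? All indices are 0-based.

[0,15] -15+37=22 d=2 * → l++
[1,15] -14+37=23 d=1 * → l++
[2,15] -12+37=25 d=1 → r--
[2,14] -12+32=20 d=4 → l++

l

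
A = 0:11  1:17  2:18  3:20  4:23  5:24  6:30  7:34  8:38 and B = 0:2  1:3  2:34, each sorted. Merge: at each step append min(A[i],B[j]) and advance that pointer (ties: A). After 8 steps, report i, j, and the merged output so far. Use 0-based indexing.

i=6, j=2, merged so far=[2, 3, 11, 17, 18, 20, 23, 24]

[i=0,j=0] A[i]=11>B[j]=2 take 2 → j++
[i=0,j=1] A[i]=11>B[j]=3 take 3 → j++
[i=0,j=2] A[i]=11<=B[j]=34 take 11 → i++
[i=1,j=2] A[i]=17<=B[j]=34 take 17 → i++
[i=2,j=2] A[i]=18<=B[j]=34 take 18 → i++
[i=3,j=2] A[i]=20<=B[j]=34 take 20 → i++
[i=4,j=2] A[i]=23<=B[j]=34 take 23 → i++
[i=5,j=2] A[i]=24<=B[j]=34 take 24 → i++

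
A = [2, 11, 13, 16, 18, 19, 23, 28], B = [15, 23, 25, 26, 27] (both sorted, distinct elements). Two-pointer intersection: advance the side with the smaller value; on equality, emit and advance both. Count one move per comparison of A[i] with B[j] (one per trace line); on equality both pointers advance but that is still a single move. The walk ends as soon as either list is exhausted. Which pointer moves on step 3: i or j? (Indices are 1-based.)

i=1 j=1: 2<15, i++
i=2 j=1: 11<15, i++
i=3 j=1: 13<15, i++

i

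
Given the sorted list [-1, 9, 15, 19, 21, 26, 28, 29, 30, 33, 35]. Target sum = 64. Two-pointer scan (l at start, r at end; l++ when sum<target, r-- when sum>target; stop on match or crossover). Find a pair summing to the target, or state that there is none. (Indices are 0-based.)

(29, 35)

[0,10] -1+35=34 <64 → l++
[1,10] 9+35=44 <64 → l++
[2,10] 15+35=50 <64 → l++
[3,10] 19+35=54 <64 → l++
[4,10] 21+35=56 <64 → l++
[5,10] 26+35=61 <64 → l++
[6,10] 28+35=63 <64 → l++
[7,10] 29+35=64 → found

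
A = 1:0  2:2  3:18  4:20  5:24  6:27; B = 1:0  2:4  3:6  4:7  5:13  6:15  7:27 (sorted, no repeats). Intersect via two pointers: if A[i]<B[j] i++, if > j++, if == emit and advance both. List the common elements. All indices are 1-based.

intersection = [0, 27]

[i=1,j=1] 0==0 emit → i++,j++
[i=2,j=2] 2<4 → i++
[i=3,j=2] 18>4 → j++
[i=3,j=3] 18>6 → j++
[i=3,j=4] 18>7 → j++
[i=3,j=5] 18>13 → j++
[i=3,j=6] 18>15 → j++
[i=3,j=7] 18<27 → i++
[i=4,j=7] 20<27 → i++
[i=5,j=7] 24<27 → i++
[i=6,j=7] 27==27 emit → i++,j++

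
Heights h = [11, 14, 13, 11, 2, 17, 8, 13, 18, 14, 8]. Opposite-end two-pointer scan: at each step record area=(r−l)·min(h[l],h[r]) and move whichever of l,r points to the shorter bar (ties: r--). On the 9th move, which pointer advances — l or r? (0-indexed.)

l=0 r=10: min(11,8)*10=80 best=80 *, r--
l=0 r=9: min(11,14)*9=99 best=99 *, l++
l=1 r=9: min(14,14)*8=112 best=112 *, r--
l=1 r=8: min(14,18)*7=98 best=112, l++
l=2 r=8: min(13,18)*6=78 best=112, l++
l=3 r=8: min(11,18)*5=55 best=112, l++
l=4 r=8: min(2,18)*4=8 best=112, l++
l=5 r=8: min(17,18)*3=51 best=112, l++
l=6 r=8: min(8,18)*2=16 best=112, l++

l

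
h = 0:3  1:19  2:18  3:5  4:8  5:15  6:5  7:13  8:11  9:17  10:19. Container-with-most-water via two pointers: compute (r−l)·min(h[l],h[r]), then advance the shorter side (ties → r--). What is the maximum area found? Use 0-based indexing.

[0,10] min(3,19)*10=30 best=30 * → l++
[1,10] min(19,19)*9=171 best=171 * → r--
[1,9] min(19,17)*8=136 best=171 → r--
[1,8] min(19,11)*7=77 best=171 → r--
[1,7] min(19,13)*6=78 best=171 → r--
[1,6] min(19,5)*5=25 best=171 → r--
[1,5] min(19,15)*4=60 best=171 → r--
[1,4] min(19,8)*3=24 best=171 → r--
[1,3] min(19,5)*2=10 best=171 → r--
[1,2] min(19,18)*1=18 best=171 → r--

max area = 171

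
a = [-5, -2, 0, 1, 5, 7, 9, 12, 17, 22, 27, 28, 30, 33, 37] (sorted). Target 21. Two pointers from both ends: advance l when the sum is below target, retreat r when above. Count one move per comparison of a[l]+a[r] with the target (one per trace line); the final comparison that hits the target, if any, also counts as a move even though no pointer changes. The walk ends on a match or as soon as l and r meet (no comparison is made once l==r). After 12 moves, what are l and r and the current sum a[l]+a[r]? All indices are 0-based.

[0,14] -5+37=32 >21 → r--
[0,13] -5+33=28 >21 → r--
[0,12] -5+30=25 >21 → r--
[0,11] -5+28=23 >21 → r--
[0,10] -5+27=22 >21 → r--
[0,9] -5+22=17 <21 → l++
[1,9] -2+22=20 <21 → l++
[2,9] 0+22=22 >21 → r--
[2,8] 0+17=17 <21 → l++
[3,8] 1+17=18 <21 → l++
[4,8] 5+17=22 >21 → r--
[4,7] 5+12=17 <21 → l++

l=5, r=7, sum=19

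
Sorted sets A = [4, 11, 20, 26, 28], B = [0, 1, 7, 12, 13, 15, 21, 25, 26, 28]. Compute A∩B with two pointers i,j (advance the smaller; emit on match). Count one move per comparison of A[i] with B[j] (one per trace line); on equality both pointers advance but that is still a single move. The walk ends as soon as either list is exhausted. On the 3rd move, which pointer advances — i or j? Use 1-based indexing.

i

i=1 j=1: 4>0, j++
i=1 j=2: 4>1, j++
i=1 j=3: 4<7, i++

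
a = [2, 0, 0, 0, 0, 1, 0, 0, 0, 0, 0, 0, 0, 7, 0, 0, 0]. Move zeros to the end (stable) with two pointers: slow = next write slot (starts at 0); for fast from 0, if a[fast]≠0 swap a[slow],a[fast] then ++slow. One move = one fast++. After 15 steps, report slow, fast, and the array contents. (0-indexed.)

slow=3, fast=15, a=[2, 1, 7, 0, 0, 0, 0, 0, 0, 0, 0, 0, 0, 0, 0, 0, 0]

slow=0 fast=0: a[fast]=2≠0 swap→a[0]=2, slow++,fast++
slow=1 fast=1: a[fast]=0, fast++
slow=1 fast=2: a[fast]=0, fast++
slow=1 fast=3: a[fast]=0, fast++
slow=1 fast=4: a[fast]=0, fast++
slow=1 fast=5: a[fast]=1≠0 swap→a[1]=1, slow++,fast++
slow=2 fast=6: a[fast]=0, fast++
slow=2 fast=7: a[fast]=0, fast++
slow=2 fast=8: a[fast]=0, fast++
slow=2 fast=9: a[fast]=0, fast++
slow=2 fast=10: a[fast]=0, fast++
slow=2 fast=11: a[fast]=0, fast++
slow=2 fast=12: a[fast]=0, fast++
slow=2 fast=13: a[fast]=7≠0 swap→a[2]=7, slow++,fast++
slow=3 fast=14: a[fast]=0, fast++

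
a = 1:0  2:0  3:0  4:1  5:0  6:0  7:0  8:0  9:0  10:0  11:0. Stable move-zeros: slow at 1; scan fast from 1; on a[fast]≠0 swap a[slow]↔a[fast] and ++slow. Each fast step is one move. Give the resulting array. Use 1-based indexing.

[1, 0, 0, 0, 0, 0, 0, 0, 0, 0, 0]

(s=1,f=1) a[fast]=0 → fast++
(s=1,f=2) a[fast]=0 → fast++
(s=1,f=3) a[fast]=0 → fast++
(s=1,f=4) a[fast]=1≠0 swap→a[1]=1 → slow++,fast++
(s=2,f=5) a[fast]=0 → fast++
(s=2,f=6) a[fast]=0 → fast++
(s=2,f=7) a[fast]=0 → fast++
(s=2,f=8) a[fast]=0 → fast++
(s=2,f=9) a[fast]=0 → fast++
(s=2,f=10) a[fast]=0 → fast++
(s=2,f=11) a[fast]=0 → fast++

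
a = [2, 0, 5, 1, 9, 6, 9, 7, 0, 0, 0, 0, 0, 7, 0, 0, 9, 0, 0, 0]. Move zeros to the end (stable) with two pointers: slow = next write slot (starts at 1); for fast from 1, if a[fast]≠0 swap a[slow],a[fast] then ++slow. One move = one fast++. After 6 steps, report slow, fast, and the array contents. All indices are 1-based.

slow=6, fast=7, a=[2, 5, 1, 9, 6, 0, 9, 7, 0, 0, 0, 0, 0, 7, 0, 0, 9, 0, 0, 0]

(s=1,f=1) a[fast]=2≠0 swap→a[1]=2 → slow++,fast++
(s=2,f=2) a[fast]=0 → fast++
(s=2,f=3) a[fast]=5≠0 swap→a[2]=5 → slow++,fast++
(s=3,f=4) a[fast]=1≠0 swap→a[3]=1 → slow++,fast++
(s=4,f=5) a[fast]=9≠0 swap→a[4]=9 → slow++,fast++
(s=5,f=6) a[fast]=6≠0 swap→a[5]=6 → slow++,fast++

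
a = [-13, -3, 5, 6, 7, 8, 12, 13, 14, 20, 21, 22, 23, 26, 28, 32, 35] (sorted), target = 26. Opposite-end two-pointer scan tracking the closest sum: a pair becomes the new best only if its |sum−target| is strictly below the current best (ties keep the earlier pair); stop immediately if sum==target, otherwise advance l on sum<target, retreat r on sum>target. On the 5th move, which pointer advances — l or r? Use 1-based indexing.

r

[1,17] -13+35=22 d=4 * → l++
[2,17] -3+35=32 d=6 → r--
[2,16] -3+32=29 d=3 * → r--
[2,15] -3+28=25 d=1 * → l++
[3,15] 5+28=33 d=7 → r--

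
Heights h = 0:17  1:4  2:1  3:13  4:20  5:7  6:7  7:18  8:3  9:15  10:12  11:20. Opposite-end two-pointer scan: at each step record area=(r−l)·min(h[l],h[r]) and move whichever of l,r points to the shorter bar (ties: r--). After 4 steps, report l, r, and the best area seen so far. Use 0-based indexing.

l=4, r=11, best area=187

[0,11] min(17,20)*11=187 best=187 * → l++
[1,11] min(4,20)*10=40 best=187 → l++
[2,11] min(1,20)*9=9 best=187 → l++
[3,11] min(13,20)*8=104 best=187 → l++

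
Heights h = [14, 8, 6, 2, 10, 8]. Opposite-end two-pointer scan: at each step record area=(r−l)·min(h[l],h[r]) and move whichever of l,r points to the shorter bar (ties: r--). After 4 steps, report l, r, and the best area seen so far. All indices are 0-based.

[0,5] min(14,8)*5=40 best=40 * → r--
[0,4] min(14,10)*4=40 best=40 → r--
[0,3] min(14,2)*3=6 best=40 → r--
[0,2] min(14,6)*2=12 best=40 → r--

l=0, r=1, best area=40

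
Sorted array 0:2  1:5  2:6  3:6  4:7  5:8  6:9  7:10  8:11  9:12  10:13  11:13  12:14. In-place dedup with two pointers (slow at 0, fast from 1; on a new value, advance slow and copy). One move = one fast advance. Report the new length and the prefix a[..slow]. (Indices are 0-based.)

length 11; prefix = [2, 5, 6, 7, 8, 9, 10, 11, 12, 13, 14]

(s=0,f=1) a[fast]=5≠a[slow]=2 write a[1]=5 → slow++,fast++
(s=1,f=2) a[fast]=6≠a[slow]=5 write a[2]=6 → slow++,fast++
(s=2,f=3) a[fast]=6=a[slow] dup → fast++
(s=2,f=4) a[fast]=7≠a[slow]=6 write a[3]=7 → slow++,fast++
(s=3,f=5) a[fast]=8≠a[slow]=7 write a[4]=8 → slow++,fast++
(s=4,f=6) a[fast]=9≠a[slow]=8 write a[5]=9 → slow++,fast++
(s=5,f=7) a[fast]=10≠a[slow]=9 write a[6]=10 → slow++,fast++
(s=6,f=8) a[fast]=11≠a[slow]=10 write a[7]=11 → slow++,fast++
(s=7,f=9) a[fast]=12≠a[slow]=11 write a[8]=12 → slow++,fast++
(s=8,f=10) a[fast]=13≠a[slow]=12 write a[9]=13 → slow++,fast++
(s=9,f=11) a[fast]=13=a[slow] dup → fast++
(s=9,f=12) a[fast]=14≠a[slow]=13 write a[10]=14 → slow++,fast++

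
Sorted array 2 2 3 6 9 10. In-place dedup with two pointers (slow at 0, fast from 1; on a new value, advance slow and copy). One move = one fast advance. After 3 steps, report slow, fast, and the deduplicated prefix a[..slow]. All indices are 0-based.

slow=2, fast=4, prefix=[2, 3, 6]

slow=0 fast=1: a[fast]=2=a[slow] dup, fast++
slow=0 fast=2: a[fast]=3≠a[slow]=2 write a[1]=3, slow++,fast++
slow=1 fast=3: a[fast]=6≠a[slow]=3 write a[2]=6, slow++,fast++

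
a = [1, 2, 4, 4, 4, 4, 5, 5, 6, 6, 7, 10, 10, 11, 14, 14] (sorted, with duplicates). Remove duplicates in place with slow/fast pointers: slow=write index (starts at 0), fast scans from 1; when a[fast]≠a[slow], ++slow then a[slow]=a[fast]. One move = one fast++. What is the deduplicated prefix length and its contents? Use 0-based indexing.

length 9; prefix = [1, 2, 4, 5, 6, 7, 10, 11, 14]

slow=0 fast=1: a[fast]=2≠a[slow]=1 write a[1]=2, slow++,fast++
slow=1 fast=2: a[fast]=4≠a[slow]=2 write a[2]=4, slow++,fast++
slow=2 fast=3: a[fast]=4=a[slow] dup, fast++
slow=2 fast=4: a[fast]=4=a[slow] dup, fast++
slow=2 fast=5: a[fast]=4=a[slow] dup, fast++
slow=2 fast=6: a[fast]=5≠a[slow]=4 write a[3]=5, slow++,fast++
slow=3 fast=7: a[fast]=5=a[slow] dup, fast++
slow=3 fast=8: a[fast]=6≠a[slow]=5 write a[4]=6, slow++,fast++
slow=4 fast=9: a[fast]=6=a[slow] dup, fast++
slow=4 fast=10: a[fast]=7≠a[slow]=6 write a[5]=7, slow++,fast++
slow=5 fast=11: a[fast]=10≠a[slow]=7 write a[6]=10, slow++,fast++
slow=6 fast=12: a[fast]=10=a[slow] dup, fast++
slow=6 fast=13: a[fast]=11≠a[slow]=10 write a[7]=11, slow++,fast++
slow=7 fast=14: a[fast]=14≠a[slow]=11 write a[8]=14, slow++,fast++
slow=8 fast=15: a[fast]=14=a[slow] dup, fast++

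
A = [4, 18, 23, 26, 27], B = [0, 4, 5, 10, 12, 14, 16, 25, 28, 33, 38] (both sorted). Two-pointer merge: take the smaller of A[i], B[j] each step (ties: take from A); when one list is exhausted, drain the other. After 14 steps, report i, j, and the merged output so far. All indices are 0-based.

i=5, j=9, merged so far=[0, 4, 4, 5, 10, 12, 14, 16, 18, 23, 25, 26, 27, 28]

[i=0,j=0] A[i]=4>B[j]=0 take 0 → j++
[i=0,j=1] A[i]=4<=B[j]=4 take 4 → i++
[i=1,j=1] A[i]=18>B[j]=4 take 4 → j++
[i=1,j=2] A[i]=18>B[j]=5 take 5 → j++
[i=1,j=3] A[i]=18>B[j]=10 take 10 → j++
[i=1,j=4] A[i]=18>B[j]=12 take 12 → j++
[i=1,j=5] A[i]=18>B[j]=14 take 14 → j++
[i=1,j=6] A[i]=18>B[j]=16 take 16 → j++
[i=1,j=7] A[i]=18<=B[j]=25 take 18 → i++
[i=2,j=7] A[i]=23<=B[j]=25 take 23 → i++
[i=3,j=7] A[i]=26>B[j]=25 take 25 → j++
[i=3,j=8] A[i]=26<=B[j]=28 take 26 → i++
[i=4,j=8] A[i]=27<=B[j]=28 take 27 → i++
[i=5,j=8] A done, take B[j]=28 → j++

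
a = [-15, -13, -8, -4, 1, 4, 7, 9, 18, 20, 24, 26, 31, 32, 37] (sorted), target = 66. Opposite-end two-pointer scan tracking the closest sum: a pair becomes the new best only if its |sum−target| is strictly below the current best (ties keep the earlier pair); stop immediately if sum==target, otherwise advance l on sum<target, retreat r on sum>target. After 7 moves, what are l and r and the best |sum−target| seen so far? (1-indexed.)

l=8, r=15, best |Δ|=22

l=1 r=15: -15+37=22 d=44 *, l++
l=2 r=15: -13+37=24 d=42 *, l++
l=3 r=15: -8+37=29 d=37 *, l++
l=4 r=15: -4+37=33 d=33 *, l++
l=5 r=15: 1+37=38 d=28 *, l++
l=6 r=15: 4+37=41 d=25 *, l++
l=7 r=15: 7+37=44 d=22 *, l++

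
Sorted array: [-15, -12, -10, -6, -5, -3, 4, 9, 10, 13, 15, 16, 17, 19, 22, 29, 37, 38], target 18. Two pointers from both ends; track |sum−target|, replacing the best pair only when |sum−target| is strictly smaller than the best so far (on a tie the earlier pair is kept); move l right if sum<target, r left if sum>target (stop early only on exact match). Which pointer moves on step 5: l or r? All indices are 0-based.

l=0 r=17: -15+38=23 d=5 *, r--
l=0 r=16: -15+37=22 d=4 *, r--
l=0 r=15: -15+29=14 d=4, l++
l=1 r=15: -12+29=17 d=1 *, l++
l=2 r=15: -10+29=19 d=1, r--

r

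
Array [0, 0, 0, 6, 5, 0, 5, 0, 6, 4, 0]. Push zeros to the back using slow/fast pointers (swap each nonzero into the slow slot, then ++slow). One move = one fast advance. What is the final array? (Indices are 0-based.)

slow=0 fast=0: a[fast]=0, fast++
slow=0 fast=1: a[fast]=0, fast++
slow=0 fast=2: a[fast]=0, fast++
slow=0 fast=3: a[fast]=6≠0 swap→a[0]=6, slow++,fast++
slow=1 fast=4: a[fast]=5≠0 swap→a[1]=5, slow++,fast++
slow=2 fast=5: a[fast]=0, fast++
slow=2 fast=6: a[fast]=5≠0 swap→a[2]=5, slow++,fast++
slow=3 fast=7: a[fast]=0, fast++
slow=3 fast=8: a[fast]=6≠0 swap→a[3]=6, slow++,fast++
slow=4 fast=9: a[fast]=4≠0 swap→a[4]=4, slow++,fast++
slow=5 fast=10: a[fast]=0, fast++

[6, 5, 5, 6, 4, 0, 0, 0, 0, 0, 0]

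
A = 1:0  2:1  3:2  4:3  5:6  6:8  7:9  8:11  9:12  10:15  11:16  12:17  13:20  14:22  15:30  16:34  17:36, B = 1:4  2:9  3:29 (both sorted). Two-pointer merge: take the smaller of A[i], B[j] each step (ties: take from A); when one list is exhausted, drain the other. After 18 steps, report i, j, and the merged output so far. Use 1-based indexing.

i=16, j=4, merged so far=[0, 1, 2, 3, 4, 6, 8, 9, 9, 11, 12, 15, 16, 17, 20, 22, 29, 30]

[i=1,j=1] A[i]=0<=B[j]=4 take 0 → i++
[i=2,j=1] A[i]=1<=B[j]=4 take 1 → i++
[i=3,j=1] A[i]=2<=B[j]=4 take 2 → i++
[i=4,j=1] A[i]=3<=B[j]=4 take 3 → i++
[i=5,j=1] A[i]=6>B[j]=4 take 4 → j++
[i=5,j=2] A[i]=6<=B[j]=9 take 6 → i++
[i=6,j=2] A[i]=8<=B[j]=9 take 8 → i++
[i=7,j=2] A[i]=9<=B[j]=9 take 9 → i++
[i=8,j=2] A[i]=11>B[j]=9 take 9 → j++
[i=8,j=3] A[i]=11<=B[j]=29 take 11 → i++
[i=9,j=3] A[i]=12<=B[j]=29 take 12 → i++
[i=10,j=3] A[i]=15<=B[j]=29 take 15 → i++
[i=11,j=3] A[i]=16<=B[j]=29 take 16 → i++
[i=12,j=3] A[i]=17<=B[j]=29 take 17 → i++
[i=13,j=3] A[i]=20<=B[j]=29 take 20 → i++
[i=14,j=3] A[i]=22<=B[j]=29 take 22 → i++
[i=15,j=3] A[i]=30>B[j]=29 take 29 → j++
[i=15,j=4] B done, take A[i]=30 → i++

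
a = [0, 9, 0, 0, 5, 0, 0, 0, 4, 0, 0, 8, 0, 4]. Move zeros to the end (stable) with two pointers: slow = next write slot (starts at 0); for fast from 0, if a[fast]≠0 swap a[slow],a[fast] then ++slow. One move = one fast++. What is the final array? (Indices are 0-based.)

[9, 5, 4, 8, 4, 0, 0, 0, 0, 0, 0, 0, 0, 0]

slow=0 fast=0: a[fast]=0, fast++
slow=0 fast=1: a[fast]=9≠0 swap→a[0]=9, slow++,fast++
slow=1 fast=2: a[fast]=0, fast++
slow=1 fast=3: a[fast]=0, fast++
slow=1 fast=4: a[fast]=5≠0 swap→a[1]=5, slow++,fast++
slow=2 fast=5: a[fast]=0, fast++
slow=2 fast=6: a[fast]=0, fast++
slow=2 fast=7: a[fast]=0, fast++
slow=2 fast=8: a[fast]=4≠0 swap→a[2]=4, slow++,fast++
slow=3 fast=9: a[fast]=0, fast++
slow=3 fast=10: a[fast]=0, fast++
slow=3 fast=11: a[fast]=8≠0 swap→a[3]=8, slow++,fast++
slow=4 fast=12: a[fast]=0, fast++
slow=4 fast=13: a[fast]=4≠0 swap→a[4]=4, slow++,fast++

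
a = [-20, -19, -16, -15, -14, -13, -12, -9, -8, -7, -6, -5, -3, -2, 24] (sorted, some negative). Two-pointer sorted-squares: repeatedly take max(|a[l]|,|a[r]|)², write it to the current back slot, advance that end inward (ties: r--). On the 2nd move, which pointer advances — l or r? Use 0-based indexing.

l

[0,14] |-20|<=|24| out[14]=576 → r--
[0,13] |-20|>|-2| out[13]=400 → l++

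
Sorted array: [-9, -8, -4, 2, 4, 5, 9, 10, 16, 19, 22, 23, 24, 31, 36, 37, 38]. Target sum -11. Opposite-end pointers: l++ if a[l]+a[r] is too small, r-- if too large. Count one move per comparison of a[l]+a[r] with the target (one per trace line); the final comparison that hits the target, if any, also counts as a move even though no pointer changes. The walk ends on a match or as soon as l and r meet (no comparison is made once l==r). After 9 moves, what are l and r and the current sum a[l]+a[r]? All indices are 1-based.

l=1, r=8, sum=1

[1,17] -9+38=29 >-11 → r--
[1,16] -9+37=28 >-11 → r--
[1,15] -9+36=27 >-11 → r--
[1,14] -9+31=22 >-11 → r--
[1,13] -9+24=15 >-11 → r--
[1,12] -9+23=14 >-11 → r--
[1,11] -9+22=13 >-11 → r--
[1,10] -9+19=10 >-11 → r--
[1,9] -9+16=7 >-11 → r--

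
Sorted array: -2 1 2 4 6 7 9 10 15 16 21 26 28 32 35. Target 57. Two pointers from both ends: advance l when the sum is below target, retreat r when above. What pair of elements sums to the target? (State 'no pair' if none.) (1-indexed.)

l=1 r=15: -2+35=33 <57, l++
l=2 r=15: 1+35=36 <57, l++
l=3 r=15: 2+35=37 <57, l++
l=4 r=15: 4+35=39 <57, l++
l=5 r=15: 6+35=41 <57, l++
l=6 r=15: 7+35=42 <57, l++
l=7 r=15: 9+35=44 <57, l++
l=8 r=15: 10+35=45 <57, l++
l=9 r=15: 15+35=50 <57, l++
l=10 r=15: 16+35=51 <57, l++
l=11 r=15: 21+35=56 <57, l++
l=12 r=15: 26+35=61 >57, r--
l=12 r=14: 26+32=58 >57, r--
l=12 r=13: 26+28=54 <57, l++

no pair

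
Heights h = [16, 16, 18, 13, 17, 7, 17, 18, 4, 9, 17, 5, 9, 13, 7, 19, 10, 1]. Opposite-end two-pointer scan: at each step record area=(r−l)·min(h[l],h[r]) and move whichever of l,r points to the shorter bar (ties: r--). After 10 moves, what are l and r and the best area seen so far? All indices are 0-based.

[0,17] min(16,1)*17=17 best=17 * → r--
[0,16] min(16,10)*16=160 best=160 * → r--
[0,15] min(16,19)*15=240 best=240 * → l++
[1,15] min(16,19)*14=224 best=240 → l++
[2,15] min(18,19)*13=234 best=240 → l++
[3,15] min(13,19)*12=156 best=240 → l++
[4,15] min(17,19)*11=187 best=240 → l++
[5,15] min(7,19)*10=70 best=240 → l++
[6,15] min(17,19)*9=153 best=240 → l++
[7,15] min(18,19)*8=144 best=240 → l++

l=8, r=15, best area=240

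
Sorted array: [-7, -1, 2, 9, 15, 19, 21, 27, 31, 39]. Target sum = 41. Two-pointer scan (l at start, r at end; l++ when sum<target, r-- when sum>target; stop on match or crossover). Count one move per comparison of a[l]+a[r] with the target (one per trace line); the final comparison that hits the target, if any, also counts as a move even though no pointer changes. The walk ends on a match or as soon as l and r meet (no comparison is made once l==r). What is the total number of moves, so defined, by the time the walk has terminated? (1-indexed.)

[1,10] -7+39=32 <41 → l++
[2,10] -1+39=38 <41 → l++
[3,10] 2+39=41 → found

3 moves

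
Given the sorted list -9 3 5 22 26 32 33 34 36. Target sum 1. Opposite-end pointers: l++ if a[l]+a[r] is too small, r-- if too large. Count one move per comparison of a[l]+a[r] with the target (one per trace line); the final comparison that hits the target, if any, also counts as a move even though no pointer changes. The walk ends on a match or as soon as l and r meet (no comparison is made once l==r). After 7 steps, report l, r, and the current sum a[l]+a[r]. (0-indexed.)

l=1, r=2, sum=8

[0,8] -9+36=27 >1 → r--
[0,7] -9+34=25 >1 → r--
[0,6] -9+33=24 >1 → r--
[0,5] -9+32=23 >1 → r--
[0,4] -9+26=17 >1 → r--
[0,3] -9+22=13 >1 → r--
[0,2] -9+5=-4 <1 → l++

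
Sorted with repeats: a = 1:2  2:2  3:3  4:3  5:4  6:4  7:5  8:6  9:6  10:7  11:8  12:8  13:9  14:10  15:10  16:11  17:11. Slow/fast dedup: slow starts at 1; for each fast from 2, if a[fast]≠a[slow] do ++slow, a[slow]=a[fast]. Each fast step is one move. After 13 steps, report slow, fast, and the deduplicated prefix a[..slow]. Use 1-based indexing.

(s=1,f=2) a[fast]=2=a[slow] dup → fast++
(s=1,f=3) a[fast]=3≠a[slow]=2 write a[2]=3 → slow++,fast++
(s=2,f=4) a[fast]=3=a[slow] dup → fast++
(s=2,f=5) a[fast]=4≠a[slow]=3 write a[3]=4 → slow++,fast++
(s=3,f=6) a[fast]=4=a[slow] dup → fast++
(s=3,f=7) a[fast]=5≠a[slow]=4 write a[4]=5 → slow++,fast++
(s=4,f=8) a[fast]=6≠a[slow]=5 write a[5]=6 → slow++,fast++
(s=5,f=9) a[fast]=6=a[slow] dup → fast++
(s=5,f=10) a[fast]=7≠a[slow]=6 write a[6]=7 → slow++,fast++
(s=6,f=11) a[fast]=8≠a[slow]=7 write a[7]=8 → slow++,fast++
(s=7,f=12) a[fast]=8=a[slow] dup → fast++
(s=7,f=13) a[fast]=9≠a[slow]=8 write a[8]=9 → slow++,fast++
(s=8,f=14) a[fast]=10≠a[slow]=9 write a[9]=10 → slow++,fast++

slow=9, fast=15, prefix=[2, 3, 4, 5, 6, 7, 8, 9, 10]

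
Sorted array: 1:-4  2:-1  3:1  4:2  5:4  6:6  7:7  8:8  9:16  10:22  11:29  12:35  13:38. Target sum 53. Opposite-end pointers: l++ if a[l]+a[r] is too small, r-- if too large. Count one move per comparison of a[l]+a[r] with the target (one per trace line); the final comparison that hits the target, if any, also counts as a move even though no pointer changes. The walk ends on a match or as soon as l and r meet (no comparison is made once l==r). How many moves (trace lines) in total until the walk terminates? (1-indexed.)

[1,13] -4+38=34 <53 → l++
[2,13] -1+38=37 <53 → l++
[3,13] 1+38=39 <53 → l++
[4,13] 2+38=40 <53 → l++
[5,13] 4+38=42 <53 → l++
[6,13] 6+38=44 <53 → l++
[7,13] 7+38=45 <53 → l++
[8,13] 8+38=46 <53 → l++
[9,13] 16+38=54 >53 → r--
[9,12] 16+35=51 <53 → l++
[10,12] 22+35=57 >53 → r--
[10,11] 22+29=51 <53 → l++

12 moves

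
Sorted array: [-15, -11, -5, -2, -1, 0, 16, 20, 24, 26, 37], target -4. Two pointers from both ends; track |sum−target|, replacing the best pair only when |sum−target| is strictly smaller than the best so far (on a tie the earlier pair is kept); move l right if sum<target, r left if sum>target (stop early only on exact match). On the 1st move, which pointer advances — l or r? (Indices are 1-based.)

l=1 r=11: -15+37=22 d=26 *, r--

r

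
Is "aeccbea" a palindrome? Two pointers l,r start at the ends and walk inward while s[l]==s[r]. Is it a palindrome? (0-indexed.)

not a palindrome (mismatch at 2,4)

l=0 r=6: 'a'=='a', l++,r--
l=1 r=5: 'e'=='e', l++,r--
l=2 r=4: 'c'!='b', stop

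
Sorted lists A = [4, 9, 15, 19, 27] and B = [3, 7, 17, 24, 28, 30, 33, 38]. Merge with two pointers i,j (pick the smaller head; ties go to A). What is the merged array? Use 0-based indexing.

[3, 4, 7, 9, 15, 17, 19, 24, 27, 28, 30, 33, 38]

[i=0,j=0] A[i]=4>B[j]=3 take 3 → j++
[i=0,j=1] A[i]=4<=B[j]=7 take 4 → i++
[i=1,j=1] A[i]=9>B[j]=7 take 7 → j++
[i=1,j=2] A[i]=9<=B[j]=17 take 9 → i++
[i=2,j=2] A[i]=15<=B[j]=17 take 15 → i++
[i=3,j=2] A[i]=19>B[j]=17 take 17 → j++
[i=3,j=3] A[i]=19<=B[j]=24 take 19 → i++
[i=4,j=3] A[i]=27>B[j]=24 take 24 → j++
[i=4,j=4] A[i]=27<=B[j]=28 take 27 → i++
[i=5,j=4] A done, take B[j]=28 → j++
[i=5,j=5] A done, take B[j]=30 → j++
[i=5,j=6] A done, take B[j]=33 → j++
[i=5,j=7] A done, take B[j]=38 → j++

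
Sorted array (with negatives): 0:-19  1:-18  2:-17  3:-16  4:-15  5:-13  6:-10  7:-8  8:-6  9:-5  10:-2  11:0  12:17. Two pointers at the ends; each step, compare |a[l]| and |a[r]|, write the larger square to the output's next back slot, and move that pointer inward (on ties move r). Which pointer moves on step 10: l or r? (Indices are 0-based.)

[0,12] |-19|>|17| out[12]=361 → l++
[1,12] |-18|>|17| out[11]=324 → l++
[2,12] |-17|<=|17| out[10]=289 → r--
[2,11] |-17|>|0| out[9]=289 → l++
[3,11] |-16|>|0| out[8]=256 → l++
[4,11] |-15|>|0| out[7]=225 → l++
[5,11] |-13|>|0| out[6]=169 → l++
[6,11] |-10|>|0| out[5]=100 → l++
[7,11] |-8|>|0| out[4]=64 → l++
[8,11] |-6|>|0| out[3]=36 → l++

l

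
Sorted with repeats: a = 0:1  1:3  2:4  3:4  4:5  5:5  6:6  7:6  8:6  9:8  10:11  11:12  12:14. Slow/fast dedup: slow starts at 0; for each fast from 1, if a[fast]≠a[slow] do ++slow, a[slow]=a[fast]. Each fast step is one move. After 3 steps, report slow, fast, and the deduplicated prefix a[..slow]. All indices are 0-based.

(s=0,f=1) a[fast]=3≠a[slow]=1 write a[1]=3 → slow++,fast++
(s=1,f=2) a[fast]=4≠a[slow]=3 write a[2]=4 → slow++,fast++
(s=2,f=3) a[fast]=4=a[slow] dup → fast++

slow=2, fast=4, prefix=[1, 3, 4]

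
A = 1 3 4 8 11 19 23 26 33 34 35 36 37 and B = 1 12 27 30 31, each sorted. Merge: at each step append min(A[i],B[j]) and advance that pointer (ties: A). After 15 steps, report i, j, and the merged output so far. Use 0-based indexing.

i=10, j=5, merged so far=[1, 1, 3, 4, 8, 11, 12, 19, 23, 26, 27, 30, 31, 33, 34]

i=0 j=0: A[i]=1<=B[j]=1 take 1, i++
i=1 j=0: A[i]=3>B[j]=1 take 1, j++
i=1 j=1: A[i]=3<=B[j]=12 take 3, i++
i=2 j=1: A[i]=4<=B[j]=12 take 4, i++
i=3 j=1: A[i]=8<=B[j]=12 take 8, i++
i=4 j=1: A[i]=11<=B[j]=12 take 11, i++
i=5 j=1: A[i]=19>B[j]=12 take 12, j++
i=5 j=2: A[i]=19<=B[j]=27 take 19, i++
i=6 j=2: A[i]=23<=B[j]=27 take 23, i++
i=7 j=2: A[i]=26<=B[j]=27 take 26, i++
i=8 j=2: A[i]=33>B[j]=27 take 27, j++
i=8 j=3: A[i]=33>B[j]=30 take 30, j++
i=8 j=4: A[i]=33>B[j]=31 take 31, j++
i=8 j=5: B done, take A[i]=33, i++
i=9 j=5: B done, take A[i]=34, i++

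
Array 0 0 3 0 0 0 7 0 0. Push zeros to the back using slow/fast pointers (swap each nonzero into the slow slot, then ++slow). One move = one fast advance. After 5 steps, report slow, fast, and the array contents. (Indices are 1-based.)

(s=1,f=1) a[fast]=0 → fast++
(s=1,f=2) a[fast]=0 → fast++
(s=1,f=3) a[fast]=3≠0 swap→a[1]=3 → slow++,fast++
(s=2,f=4) a[fast]=0 → fast++
(s=2,f=5) a[fast]=0 → fast++

slow=2, fast=6, a=[3, 0, 0, 0, 0, 0, 7, 0, 0]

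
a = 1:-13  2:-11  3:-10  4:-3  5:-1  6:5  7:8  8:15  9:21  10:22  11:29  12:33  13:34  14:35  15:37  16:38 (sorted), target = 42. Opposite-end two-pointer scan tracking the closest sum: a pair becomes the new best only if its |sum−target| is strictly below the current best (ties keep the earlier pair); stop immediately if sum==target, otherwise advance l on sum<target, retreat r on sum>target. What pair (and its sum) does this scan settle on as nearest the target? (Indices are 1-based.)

pair (5, 37) with sum 42 (|Δ|=0)

l=1 r=16: -13+38=25 d=17 *, l++
l=2 r=16: -11+38=27 d=15 *, l++
l=3 r=16: -10+38=28 d=14 *, l++
l=4 r=16: -3+38=35 d=7 *, l++
l=5 r=16: -1+38=37 d=5 *, l++
l=6 r=16: 5+38=43 d=1 *, r--
l=6 r=15: 5+37=42 d=0 *, stop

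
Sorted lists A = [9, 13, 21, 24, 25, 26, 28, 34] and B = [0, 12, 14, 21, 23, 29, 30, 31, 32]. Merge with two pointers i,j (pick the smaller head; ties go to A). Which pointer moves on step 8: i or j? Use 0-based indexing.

[i=0,j=0] A[i]=9>B[j]=0 take 0 → j++
[i=0,j=1] A[i]=9<=B[j]=12 take 9 → i++
[i=1,j=1] A[i]=13>B[j]=12 take 12 → j++
[i=1,j=2] A[i]=13<=B[j]=14 take 13 → i++
[i=2,j=2] A[i]=21>B[j]=14 take 14 → j++
[i=2,j=3] A[i]=21<=B[j]=21 take 21 → i++
[i=3,j=3] A[i]=24>B[j]=21 take 21 → j++
[i=3,j=4] A[i]=24>B[j]=23 take 23 → j++

j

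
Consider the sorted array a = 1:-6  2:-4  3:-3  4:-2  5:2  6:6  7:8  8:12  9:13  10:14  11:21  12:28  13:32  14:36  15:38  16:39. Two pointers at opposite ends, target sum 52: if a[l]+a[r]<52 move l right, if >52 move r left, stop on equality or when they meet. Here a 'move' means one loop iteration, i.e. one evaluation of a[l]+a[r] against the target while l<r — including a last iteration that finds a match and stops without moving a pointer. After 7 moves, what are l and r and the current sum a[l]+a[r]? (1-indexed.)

l=1 r=16: -6+39=33 <52, l++
l=2 r=16: -4+39=35 <52, l++
l=3 r=16: -3+39=36 <52, l++
l=4 r=16: -2+39=37 <52, l++
l=5 r=16: 2+39=41 <52, l++
l=6 r=16: 6+39=45 <52, l++
l=7 r=16: 8+39=47 <52, l++

l=8, r=16, sum=51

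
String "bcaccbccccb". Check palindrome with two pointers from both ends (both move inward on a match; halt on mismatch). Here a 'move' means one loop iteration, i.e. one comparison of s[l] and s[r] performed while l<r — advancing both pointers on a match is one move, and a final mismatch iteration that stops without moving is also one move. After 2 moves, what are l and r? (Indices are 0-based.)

l=0 r=10: 'b'=='b', l++,r--
l=1 r=9: 'c'=='c', l++,r--

l=2, r=8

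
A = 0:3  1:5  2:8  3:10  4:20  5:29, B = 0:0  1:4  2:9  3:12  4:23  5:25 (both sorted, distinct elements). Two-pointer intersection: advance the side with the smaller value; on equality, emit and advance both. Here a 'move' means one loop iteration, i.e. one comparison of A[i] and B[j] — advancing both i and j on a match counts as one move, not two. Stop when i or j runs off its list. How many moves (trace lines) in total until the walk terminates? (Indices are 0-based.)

i=0 j=0: 3>0, j++
i=0 j=1: 3<4, i++
i=1 j=1: 5>4, j++
i=1 j=2: 5<9, i++
i=2 j=2: 8<9, i++
i=3 j=2: 10>9, j++
i=3 j=3: 10<12, i++
i=4 j=3: 20>12, j++
i=4 j=4: 20<23, i++
i=5 j=4: 29>23, j++
i=5 j=5: 29>25, j++

11 moves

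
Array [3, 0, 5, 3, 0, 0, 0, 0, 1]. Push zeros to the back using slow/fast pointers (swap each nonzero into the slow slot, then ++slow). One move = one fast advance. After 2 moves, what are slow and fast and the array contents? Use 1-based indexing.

slow=1 fast=1: a[fast]=3≠0 swap→a[1]=3, slow++,fast++
slow=2 fast=2: a[fast]=0, fast++

slow=2, fast=3, a=[3, 0, 5, 3, 0, 0, 0, 0, 1]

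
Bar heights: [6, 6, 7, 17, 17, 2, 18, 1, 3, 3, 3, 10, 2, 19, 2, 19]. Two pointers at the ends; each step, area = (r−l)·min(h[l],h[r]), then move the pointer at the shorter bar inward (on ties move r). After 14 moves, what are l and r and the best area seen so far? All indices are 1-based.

l=14, r=15, best area=204

[1,16] min(6,19)*15=90 best=90 * → l++
[2,16] min(6,19)*14=84 best=90 → l++
[3,16] min(7,19)*13=91 best=91 * → l++
[4,16] min(17,19)*12=204 best=204 * → l++
[5,16] min(17,19)*11=187 best=204 → l++
[6,16] min(2,19)*10=20 best=204 → l++
[7,16] min(18,19)*9=162 best=204 → l++
[8,16] min(1,19)*8=8 best=204 → l++
[9,16] min(3,19)*7=21 best=204 → l++
[10,16] min(3,19)*6=18 best=204 → l++
[11,16] min(3,19)*5=15 best=204 → l++
[12,16] min(10,19)*4=40 best=204 → l++
[13,16] min(2,19)*3=6 best=204 → l++
[14,16] min(19,19)*2=38 best=204 → r--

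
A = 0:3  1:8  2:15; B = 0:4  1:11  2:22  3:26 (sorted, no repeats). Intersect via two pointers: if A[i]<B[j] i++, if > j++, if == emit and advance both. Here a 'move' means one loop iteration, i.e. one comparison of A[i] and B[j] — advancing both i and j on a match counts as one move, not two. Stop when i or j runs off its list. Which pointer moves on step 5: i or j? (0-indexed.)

i

[i=0,j=0] 3<4 → i++
[i=1,j=0] 8>4 → j++
[i=1,j=1] 8<11 → i++
[i=2,j=1] 15>11 → j++
[i=2,j=2] 15<22 → i++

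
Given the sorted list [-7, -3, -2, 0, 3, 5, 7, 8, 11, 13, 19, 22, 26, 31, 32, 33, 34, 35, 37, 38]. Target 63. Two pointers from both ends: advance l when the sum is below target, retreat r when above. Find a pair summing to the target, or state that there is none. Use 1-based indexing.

(26, 37)

[1,20] -7+38=31 <63 → l++
[2,20] -3+38=35 <63 → l++
[3,20] -2+38=36 <63 → l++
[4,20] 0+38=38 <63 → l++
[5,20] 3+38=41 <63 → l++
[6,20] 5+38=43 <63 → l++
[7,20] 7+38=45 <63 → l++
[8,20] 8+38=46 <63 → l++
[9,20] 11+38=49 <63 → l++
[10,20] 13+38=51 <63 → l++
[11,20] 19+38=57 <63 → l++
[12,20] 22+38=60 <63 → l++
[13,20] 26+38=64 >63 → r--
[13,19] 26+37=63 → found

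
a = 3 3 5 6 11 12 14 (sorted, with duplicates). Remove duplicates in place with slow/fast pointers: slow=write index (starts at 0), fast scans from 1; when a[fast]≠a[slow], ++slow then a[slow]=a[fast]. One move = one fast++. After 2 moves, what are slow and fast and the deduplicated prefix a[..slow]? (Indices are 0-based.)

slow=0 fast=1: a[fast]=3=a[slow] dup, fast++
slow=0 fast=2: a[fast]=5≠a[slow]=3 write a[1]=5, slow++,fast++

slow=1, fast=3, prefix=[3, 5]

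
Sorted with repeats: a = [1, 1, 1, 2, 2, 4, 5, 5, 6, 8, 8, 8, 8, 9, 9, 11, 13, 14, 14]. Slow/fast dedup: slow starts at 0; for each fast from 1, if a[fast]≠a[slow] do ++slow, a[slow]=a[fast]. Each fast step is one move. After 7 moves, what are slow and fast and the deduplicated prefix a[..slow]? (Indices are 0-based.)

slow=0 fast=1: a[fast]=1=a[slow] dup, fast++
slow=0 fast=2: a[fast]=1=a[slow] dup, fast++
slow=0 fast=3: a[fast]=2≠a[slow]=1 write a[1]=2, slow++,fast++
slow=1 fast=4: a[fast]=2=a[slow] dup, fast++
slow=1 fast=5: a[fast]=4≠a[slow]=2 write a[2]=4, slow++,fast++
slow=2 fast=6: a[fast]=5≠a[slow]=4 write a[3]=5, slow++,fast++
slow=3 fast=7: a[fast]=5=a[slow] dup, fast++

slow=3, fast=8, prefix=[1, 2, 4, 5]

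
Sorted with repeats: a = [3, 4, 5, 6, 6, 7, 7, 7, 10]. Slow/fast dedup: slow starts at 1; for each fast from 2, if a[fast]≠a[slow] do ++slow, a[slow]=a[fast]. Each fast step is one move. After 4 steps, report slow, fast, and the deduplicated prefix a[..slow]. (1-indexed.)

(s=1,f=2) a[fast]=4≠a[slow]=3 write a[2]=4 → slow++,fast++
(s=2,f=3) a[fast]=5≠a[slow]=4 write a[3]=5 → slow++,fast++
(s=3,f=4) a[fast]=6≠a[slow]=5 write a[4]=6 → slow++,fast++
(s=4,f=5) a[fast]=6=a[slow] dup → fast++

slow=4, fast=6, prefix=[3, 4, 5, 6]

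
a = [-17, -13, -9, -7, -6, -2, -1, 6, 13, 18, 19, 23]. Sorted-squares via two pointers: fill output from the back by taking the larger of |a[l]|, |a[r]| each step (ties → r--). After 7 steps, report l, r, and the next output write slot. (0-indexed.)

[0,11] |-17|<=|23| out[11]=529 → r--
[0,10] |-17|<=|19| out[10]=361 → r--
[0,9] |-17|<=|18| out[9]=324 → r--
[0,8] |-17|>|13| out[8]=289 → l++
[1,8] |-13|<=|13| out[7]=169 → r--
[1,7] |-13|>|6| out[6]=169 → l++
[2,7] |-9|>|6| out[5]=81 → l++

l=3, r=7, next write slot=4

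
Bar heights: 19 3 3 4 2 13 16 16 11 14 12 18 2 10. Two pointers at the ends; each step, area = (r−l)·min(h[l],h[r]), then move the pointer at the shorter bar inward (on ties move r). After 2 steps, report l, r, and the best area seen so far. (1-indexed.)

l=1, r=12, best area=130

[1,14] min(19,10)*13=130 best=130 * → r--
[1,13] min(19,2)*12=24 best=130 → r--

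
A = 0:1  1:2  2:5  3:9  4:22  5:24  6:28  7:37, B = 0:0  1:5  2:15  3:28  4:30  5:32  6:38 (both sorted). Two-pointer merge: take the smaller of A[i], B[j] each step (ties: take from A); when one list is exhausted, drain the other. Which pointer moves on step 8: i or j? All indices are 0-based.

i

[i=0,j=0] A[i]=1>B[j]=0 take 0 → j++
[i=0,j=1] A[i]=1<=B[j]=5 take 1 → i++
[i=1,j=1] A[i]=2<=B[j]=5 take 2 → i++
[i=2,j=1] A[i]=5<=B[j]=5 take 5 → i++
[i=3,j=1] A[i]=9>B[j]=5 take 5 → j++
[i=3,j=2] A[i]=9<=B[j]=15 take 9 → i++
[i=4,j=2] A[i]=22>B[j]=15 take 15 → j++
[i=4,j=3] A[i]=22<=B[j]=28 take 22 → i++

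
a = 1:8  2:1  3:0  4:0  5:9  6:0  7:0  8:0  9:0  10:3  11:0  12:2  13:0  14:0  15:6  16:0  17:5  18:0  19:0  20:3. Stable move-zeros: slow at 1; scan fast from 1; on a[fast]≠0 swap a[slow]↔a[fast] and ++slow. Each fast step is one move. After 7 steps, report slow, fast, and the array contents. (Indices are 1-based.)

slow=1 fast=1: a[fast]=8≠0 swap→a[1]=8, slow++,fast++
slow=2 fast=2: a[fast]=1≠0 swap→a[2]=1, slow++,fast++
slow=3 fast=3: a[fast]=0, fast++
slow=3 fast=4: a[fast]=0, fast++
slow=3 fast=5: a[fast]=9≠0 swap→a[3]=9, slow++,fast++
slow=4 fast=6: a[fast]=0, fast++
slow=4 fast=7: a[fast]=0, fast++

slow=4, fast=8, a=[8, 1, 9, 0, 0, 0, 0, 0, 0, 3, 0, 2, 0, 0, 6, 0, 5, 0, 0, 3]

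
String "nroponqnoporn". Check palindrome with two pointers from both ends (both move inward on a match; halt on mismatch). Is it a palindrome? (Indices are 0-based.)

palindrome

[0,12] 'n'=='n' → l++,r--
[1,11] 'r'=='r' → l++,r--
[2,10] 'o'=='o' → l++,r--
[3,9] 'p'=='p' → l++,r--
[4,8] 'o'=='o' → l++,r--
[5,7] 'n'=='n' → l++,r--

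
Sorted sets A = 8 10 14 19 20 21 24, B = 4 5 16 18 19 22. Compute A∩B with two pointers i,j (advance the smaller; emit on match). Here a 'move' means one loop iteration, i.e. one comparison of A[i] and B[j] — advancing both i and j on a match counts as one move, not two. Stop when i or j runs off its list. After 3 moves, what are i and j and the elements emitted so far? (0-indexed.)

i=1, j=2, emitted=[]

i=0 j=0: 8>4, j++
i=0 j=1: 8>5, j++
i=0 j=2: 8<16, i++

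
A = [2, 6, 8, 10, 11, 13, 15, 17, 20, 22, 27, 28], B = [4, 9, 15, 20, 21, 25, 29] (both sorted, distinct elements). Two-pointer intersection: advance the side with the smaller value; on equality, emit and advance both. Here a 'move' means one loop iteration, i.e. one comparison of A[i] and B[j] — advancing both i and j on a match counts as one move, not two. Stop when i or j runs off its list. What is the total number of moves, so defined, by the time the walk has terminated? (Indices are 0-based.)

i=0 j=0: 2<4, i++
i=1 j=0: 6>4, j++
i=1 j=1: 6<9, i++
i=2 j=1: 8<9, i++
i=3 j=1: 10>9, j++
i=3 j=2: 10<15, i++
i=4 j=2: 11<15, i++
i=5 j=2: 13<15, i++
i=6 j=2: 15==15 emit, i++,j++
i=7 j=3: 17<20, i++
i=8 j=3: 20==20 emit, i++,j++
i=9 j=4: 22>21, j++
i=9 j=5: 22<25, i++
i=10 j=5: 27>25, j++
i=10 j=6: 27<29, i++
i=11 j=6: 28<29, i++

16 moves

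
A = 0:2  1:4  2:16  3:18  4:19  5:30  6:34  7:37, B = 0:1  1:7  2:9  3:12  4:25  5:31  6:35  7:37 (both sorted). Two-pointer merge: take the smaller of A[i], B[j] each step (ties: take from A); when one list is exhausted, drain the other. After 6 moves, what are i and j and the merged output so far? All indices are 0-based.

[i=0,j=0] A[i]=2>B[j]=1 take 1 → j++
[i=0,j=1] A[i]=2<=B[j]=7 take 2 → i++
[i=1,j=1] A[i]=4<=B[j]=7 take 4 → i++
[i=2,j=1] A[i]=16>B[j]=7 take 7 → j++
[i=2,j=2] A[i]=16>B[j]=9 take 9 → j++
[i=2,j=3] A[i]=16>B[j]=12 take 12 → j++

i=2, j=4, merged so far=[1, 2, 4, 7, 9, 12]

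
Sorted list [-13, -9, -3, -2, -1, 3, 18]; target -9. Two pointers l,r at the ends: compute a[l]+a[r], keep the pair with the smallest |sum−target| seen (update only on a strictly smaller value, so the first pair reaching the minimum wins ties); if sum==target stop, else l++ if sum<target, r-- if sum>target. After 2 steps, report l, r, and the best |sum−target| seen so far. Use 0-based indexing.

[0,6] -13+18=5 d=14 * → r--
[0,5] -13+3=-10 d=1 * → l++

l=1, r=5, best |Δ|=1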